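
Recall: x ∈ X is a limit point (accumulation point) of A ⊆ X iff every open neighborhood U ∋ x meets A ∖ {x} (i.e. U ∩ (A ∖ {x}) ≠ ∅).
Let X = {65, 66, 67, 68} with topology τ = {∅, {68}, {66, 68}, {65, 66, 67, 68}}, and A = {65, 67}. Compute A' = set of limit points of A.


A' = {65, 67}

For each x ∈ X, list the open sets U ∈ τ with x ∈ U, then check whether U ∩ (A ∖ {x}) ≠ ∅ for every such U.
  x = 65: opens ∋ x are {65, 66, 67, 68}; each meets A ∖ {65}, so x IS a limit point.
  x = 66: open {66, 68} ∋ x has {66, 68} ∩ (A ∖ {66}) = ∅, so x is NOT a limit point.
  x = 67: opens ∋ x are {65, 66, 67, 68}; each meets A ∖ {67}, so x IS a limit point.
  x = 68: open {68} ∋ x has {68} ∩ (A ∖ {68}) = ∅, so x is NOT a limit point.
Collecting: A' = {65, 67}.


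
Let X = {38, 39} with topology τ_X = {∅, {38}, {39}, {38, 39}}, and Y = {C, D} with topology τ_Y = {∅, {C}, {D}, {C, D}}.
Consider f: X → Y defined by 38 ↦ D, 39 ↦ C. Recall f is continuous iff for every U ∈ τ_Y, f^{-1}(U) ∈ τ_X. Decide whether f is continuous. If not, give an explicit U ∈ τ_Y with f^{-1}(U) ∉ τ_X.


f IS continuous.

Compute f^{-1}(U) for each U ∈ τ_Y:
  U = ∅: f^{-1}(U) = ∅ ∈ τ_X ✓.
  U = {C}: f^{-1}(U) = {39} ∈ τ_X ✓.
  U = {D}: f^{-1}(U) = {38} ∈ τ_X ✓.
  U = {C, D}: f^{-1}(U) = {38, 39} ∈ τ_X ✓.
Every preimage lies in τ_X, so f IS continuous.


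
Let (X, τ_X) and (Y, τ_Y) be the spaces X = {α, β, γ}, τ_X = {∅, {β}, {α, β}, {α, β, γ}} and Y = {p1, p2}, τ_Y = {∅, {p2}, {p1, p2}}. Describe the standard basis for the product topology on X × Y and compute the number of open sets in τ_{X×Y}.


Basis B = {∅ × ∅, {β} × {p2}, {α, β} × {p2}, {β} × {p1, p2}, {α, β, γ} × {p2}, {α, β} × {p1, p2}, {α, β, γ} × {p1, p2}}; |τ_{X×Y}| = 10.

Enumerate products U × V with U ∈ τ_X, V ∈ τ_Y (deduplicated):
  ∅ × ∅ = {} (∅)
  {β} × {p2} = {(β,p2)}
  {α, β} × {p2} = {(α,p2), (β,p2)}
  {β} × {p1, p2} = {(β,p1), (β,p2)}
  {α, β, γ} × {p2} = {(α,p2), (β,p2), (γ,p2)}
  {α, β} × {p1, p2} = {(α,p1), (α,p2), (β,p1), (β,p2)}
  {α, β, γ} × {p1, p2} = {(α,p1), (α,p2), (β,p1), (β,p2), (γ,p1), (γ,p2)}
These 7 distinct sets form the basis B.
Close under arbitrary unions to get τ_{X×Y}; counting gives |τ_{X×Y}| = 10.


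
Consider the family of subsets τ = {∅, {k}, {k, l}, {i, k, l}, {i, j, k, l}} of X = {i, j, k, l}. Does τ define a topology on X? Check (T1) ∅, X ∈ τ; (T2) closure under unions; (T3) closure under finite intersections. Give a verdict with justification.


τ IS a topology on X.

Axiom (T1): ∅ ∈ τ? Yes; X ∈ τ? Yes.
Axiom (T2/T3): check pairwise unions and intersections of members of τ.
All pairwise intersections and unions checked — each lies in τ. Therefore τ satisfies (T1), (T2), (T3): it IS a topology on X.


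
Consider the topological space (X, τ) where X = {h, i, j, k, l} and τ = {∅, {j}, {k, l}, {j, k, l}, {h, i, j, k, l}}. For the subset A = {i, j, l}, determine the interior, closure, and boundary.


int(A) = {j}, cl(A) = {h, i, j, k, l}, ∂A = {h, i, k, l}.

Closed sets in (X, τ) are complements of opens:
  closed(X, τ) = {∅, {h, i}, {h, i, j}, {h, i, k, l}, {h, i, j, k, l}}.
int(A) = ⋃ {U ∈ τ : U ⊆ A}. Opens contained in A: ∅, {j}.
Taking the union of these: int(A) = {j}.
cl(A) = ⋂ {C closed : A ⊆ C}. Closed sets containing A: {h, i, j, k, l}.
Intersecting these: cl(A) = {h, i, j, k, l}.
∂A = cl(A) ∖ int(A) = {h, i, j, k, l} ∖ {j} = {h, i, k, l}.


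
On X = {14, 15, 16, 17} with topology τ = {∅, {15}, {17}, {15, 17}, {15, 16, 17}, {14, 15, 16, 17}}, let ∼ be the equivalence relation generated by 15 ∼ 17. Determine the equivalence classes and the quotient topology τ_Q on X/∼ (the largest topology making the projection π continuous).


X/∼ = {[14], [15=17], [16]}; |τ_Q| = 4.

Equivalence classes: [14], [15=17], [16].
Quotient map π: X → X/∼ sends 14 ↦ [14], 15 ↦ [15=17], 16 ↦ [16], 17 ↦ [15=17].
For each subset V ⊆ X/∼, compute π^{-1}(V) ⊆ X and check whether π^{-1}(V) ∈ τ. V is open in τ_Q iff π^{-1}(V) ∈ τ.
  V = {}: π^{-1}(V) = ∅ ∈ τ ✓.
  V = {[14]}: π^{-1}(V) = {14} ∉ τ ✗.
  V = {[15=17]}: π^{-1}(V) = {15, 17} ∈ τ ✓.
  V = {[14], [15=17]}: π^{-1}(V) = {14, 15, 17} ∉ τ ✗.
  V = {[16]}: π^{-1}(V) = {16} ∉ τ ✗.
  V = {[14], [16]}: π^{-1}(V) = {14, 16} ∉ τ ✗.
  V = {[15=17], [16]}: π^{-1}(V) = {15, 16, 17} ∈ τ ✓.
  V = {[14], [15=17], [16]}: π^{-1}(V) = {14, 15, 16, 17} ∈ τ ✓.
Open sets in the quotient: τ_Q = {{}, {[15=17]}, {[15=17], [16]}, {[14], [15=17], [16]}} (4 elements).


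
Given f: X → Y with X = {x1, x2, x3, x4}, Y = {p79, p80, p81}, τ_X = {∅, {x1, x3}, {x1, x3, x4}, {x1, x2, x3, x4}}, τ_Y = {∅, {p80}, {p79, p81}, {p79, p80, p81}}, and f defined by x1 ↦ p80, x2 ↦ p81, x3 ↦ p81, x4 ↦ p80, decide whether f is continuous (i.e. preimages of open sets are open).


f is NOT continuous.

Compute f^{-1}(U) for each U ∈ τ_Y:
  U = ∅: f^{-1}(U) = ∅ ∈ τ_X ✓.
  U = {p80}: f^{-1}(U) = {x1, x4} ∉ τ_X ✗.
  U = {p79, p81}: f^{-1}(U) = {x2, x3} ∉ τ_X ✗.
  U = {p79, p80, p81}: f^{-1}(U) = {x1, x2, x3, x4} ∈ τ_X ✓.
Found U = {p80} with f^{-1}(U) = {x1, x4} not in τ_X. Therefore f is NOT continuous.


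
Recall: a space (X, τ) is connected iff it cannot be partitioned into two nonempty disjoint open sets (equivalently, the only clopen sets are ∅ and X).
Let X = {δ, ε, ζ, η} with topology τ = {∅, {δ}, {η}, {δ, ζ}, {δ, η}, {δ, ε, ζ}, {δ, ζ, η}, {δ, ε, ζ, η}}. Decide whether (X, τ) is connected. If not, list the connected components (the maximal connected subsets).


(X, τ) is disconnected; components = [{η}, {δ, ε, ζ}].

Find clopen sets (U ∈ τ with X ∖ U ∈ τ):
  U = ∅, X ∖ U = {δ, ε, ζ, η} — both open, so U is clopen.
  U = {η}, X ∖ U = {δ, ε, ζ} — both open, so U is clopen.
  U = {δ, ε, ζ}, X ∖ U = {η} — both open, so U is clopen.
  U = {δ, ε, ζ, η}, X ∖ U = ∅ — both open, so U is clopen.
Nontrivial clopen(s) exist: e.g. {δ, ε, ζ}. So (X, τ) is disconnected.
Compute connected components by grouping points that agree on all clopens:
  component: {η}
  component: {δ, ε, ζ}


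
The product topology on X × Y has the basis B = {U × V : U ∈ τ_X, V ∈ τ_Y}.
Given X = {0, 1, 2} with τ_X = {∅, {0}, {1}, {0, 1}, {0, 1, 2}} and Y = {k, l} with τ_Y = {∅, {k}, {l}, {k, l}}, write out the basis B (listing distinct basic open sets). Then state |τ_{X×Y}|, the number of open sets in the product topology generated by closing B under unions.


Basis B = {∅ × ∅, {0} × {k}, {0} × {l}, {1} × {k}, {1} × {l}, {0} × {k, l}, {0, 1} × {k}, {0, 1} × {l}, {1} × {k, l}, {0, 1, 2} × {k}, {0, 1, 2} × {l}, {0, 1} × {k, l}, {0, 1, 2} × {k, l}}; |τ_{X×Y}| = 25.

Enumerate products U × V with U ∈ τ_X, V ∈ τ_Y (deduplicated):
  ∅ × ∅ = {} (∅)
  {0} × {k} = {(0,k)}
  {0} × {l} = {(0,l)}
  {1} × {k} = {(1,k)}
  {1} × {l} = {(1,l)}
  {0} × {k, l} = {(0,k), (0,l)}
  {0, 1} × {k} = {(0,k), (1,k)}
  {0, 1} × {l} = {(0,l), (1,l)}
  {1} × {k, l} = {(1,k), (1,l)}
  {0, 1, 2} × {k} = {(0,k), (1,k), (2,k)}
  {0, 1, 2} × {l} = {(0,l), (1,l), (2,l)}
  {0, 1} × {k, l} = {(0,k), (0,l), (1,k), (1,l)}
  {0, 1, 2} × {k, l} = {(0,k), (0,l), (1,k), (1,l), (2,k), (2,l)}
These 13 distinct sets form the basis B.
Close under arbitrary unions to get τ_{X×Y}; counting gives |τ_{X×Y}| = 25.


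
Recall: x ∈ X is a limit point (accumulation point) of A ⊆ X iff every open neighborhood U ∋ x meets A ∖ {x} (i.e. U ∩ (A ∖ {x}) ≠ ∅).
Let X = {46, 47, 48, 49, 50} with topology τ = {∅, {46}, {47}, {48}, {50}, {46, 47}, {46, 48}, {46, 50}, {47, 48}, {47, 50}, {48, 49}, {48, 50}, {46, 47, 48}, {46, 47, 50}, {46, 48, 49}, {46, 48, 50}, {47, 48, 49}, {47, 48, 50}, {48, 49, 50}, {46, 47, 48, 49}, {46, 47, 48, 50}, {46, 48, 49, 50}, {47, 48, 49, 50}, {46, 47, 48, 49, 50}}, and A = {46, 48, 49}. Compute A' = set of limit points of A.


A' = {49}

For each x ∈ X, list the open sets U ∈ τ with x ∈ U, then check whether U ∩ (A ∖ {x}) ≠ ∅ for every such U.
  x = 46: open {46} ∋ x has {46} ∩ (A ∖ {46}) = ∅, so x is NOT a limit point.
  x = 47: open {47} ∋ x has {47} ∩ (A ∖ {47}) = ∅, so x is NOT a limit point.
  x = 48: open {48} ∋ x has {48} ∩ (A ∖ {48}) = ∅, so x is NOT a limit point.
  x = 49: opens ∋ x are {48, 49}, {46, 48, 49}, {47, 48, 49}, {48, 49, 50}, {46, 47, 48, 49}, {46, 48, 49, 50}, {47, 48, 49, 50}, {46, 47, 48, 49, 50}; each meets A ∖ {49}, so x IS a limit point.
  x = 50: open {50} ∋ x has {50} ∩ (A ∖ {50}) = ∅, so x is NOT a limit point.
Collecting: A' = {49}.


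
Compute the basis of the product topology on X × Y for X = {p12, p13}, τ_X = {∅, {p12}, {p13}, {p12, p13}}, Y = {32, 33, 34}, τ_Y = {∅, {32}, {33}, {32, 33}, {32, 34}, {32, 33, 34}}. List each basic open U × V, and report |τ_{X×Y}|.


Basis B = {∅ × ∅, {p12} × {32}, {p12} × {33}, {p13} × {32}, {p13} × {33}, {p12} × {32, 33}, {p12} × {32, 34}, {p12, p13} × {32}, {p12, p13} × {33}, {p13} × {32, 33}, {p13} × {32, 34}, {p12} × {32, 33, 34}, {p13} × {32, 33, 34}, {p12, p13} × {32, 33}, {p12, p13} × {32, 34}, {p12, p13} × {32, 33, 34}}; |τ_{X×Y}| = 36.

Enumerate products U × V with U ∈ τ_X, V ∈ τ_Y (deduplicated):
  ∅ × ∅ = {} (∅)
  {p12} × {32} = {(p12,32)}
  {p12} × {33} = {(p12,33)}
  {p13} × {32} = {(p13,32)}
  {p13} × {33} = {(p13,33)}
  {p12} × {32, 33} = {(p12,32), (p12,33)}
  {p12} × {32, 34} = {(p12,32), (p12,34)}
  {p12, p13} × {32} = {(p12,32), (p13,32)}
  {p12, p13} × {33} = {(p12,33), (p13,33)}
  {p13} × {32, 33} = {(p13,32), (p13,33)}
  {p13} × {32, 34} = {(p13,32), (p13,34)}
  {p12} × {32, 33, 34} = {(p12,32), (p12,33), (p12,34)}
  {p13} × {32, 33, 34} = {(p13,32), (p13,33), (p13,34)}
  {p12, p13} × {32, 33} = {(p12,32), (p12,33), (p13,32), (p13,33)}
  {p12, p13} × {32, 34} = {(p12,32), (p12,34), (p13,32), (p13,34)}
  {p12, p13} × {32, 33, 34} = {(p12,32), (p12,33), (p12,34), (p13,32), (p13,33), (p13,34)}
These 16 distinct sets form the basis B.
Close under arbitrary unions to get τ_{X×Y}; counting gives |τ_{X×Y}| = 36.


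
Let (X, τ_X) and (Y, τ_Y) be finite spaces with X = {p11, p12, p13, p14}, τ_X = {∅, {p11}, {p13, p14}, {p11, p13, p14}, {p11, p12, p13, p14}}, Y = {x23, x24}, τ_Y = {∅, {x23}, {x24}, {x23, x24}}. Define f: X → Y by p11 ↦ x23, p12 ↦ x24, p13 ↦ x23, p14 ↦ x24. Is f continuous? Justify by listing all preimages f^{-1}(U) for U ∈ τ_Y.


f is NOT continuous.

Compute f^{-1}(U) for each U ∈ τ_Y:
  U = ∅: f^{-1}(U) = ∅ ∈ τ_X ✓.
  U = {x23}: f^{-1}(U) = {p11, p13} ∉ τ_X ✗.
  U = {x24}: f^{-1}(U) = {p12, p14} ∉ τ_X ✗.
  U = {x23, x24}: f^{-1}(U) = {p11, p12, p13, p14} ∈ τ_X ✓.
Found U = {x23} with f^{-1}(U) = {p11, p13} not in τ_X. Therefore f is NOT continuous.


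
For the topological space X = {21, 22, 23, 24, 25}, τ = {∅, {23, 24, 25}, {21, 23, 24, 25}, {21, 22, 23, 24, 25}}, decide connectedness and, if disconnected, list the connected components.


(X, τ) is connected.

Find clopen sets (U ∈ τ with X ∖ U ∈ τ):
  U = ∅, X ∖ U = {21, 22, 23, 24, 25} — both open, so U is clopen.
  U = {21, 22, 23, 24, 25}, X ∖ U = ∅ — both open, so U is clopen.
Only trivial clopens (∅ and X) exist, so (X, τ) is connected.
Compute connected components by grouping points that agree on all clopens:
  component: {21, 22, 23, 24, 25}


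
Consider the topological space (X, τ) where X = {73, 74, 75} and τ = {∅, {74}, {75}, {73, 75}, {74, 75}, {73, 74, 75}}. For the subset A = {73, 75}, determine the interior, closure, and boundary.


int(A) = {73, 75}, cl(A) = {73, 75}, ∂A = ∅.

Closed sets in (X, τ) are complements of opens:
  closed(X, τ) = {∅, {73}, {74}, {73, 74}, {73, 75}, {73, 74, 75}}.
int(A) = ⋃ {U ∈ τ : U ⊆ A}. Opens contained in A: ∅, {75}, {73, 75}.
Taking the union of these: int(A) = {73, 75}.
cl(A) = ⋂ {C closed : A ⊆ C}. Closed sets containing A: {73, 75}, {73, 74, 75}.
Intersecting these: cl(A) = {73, 75}.
∂A = cl(A) ∖ int(A) = {73, 75} ∖ {73, 75} = ∅.


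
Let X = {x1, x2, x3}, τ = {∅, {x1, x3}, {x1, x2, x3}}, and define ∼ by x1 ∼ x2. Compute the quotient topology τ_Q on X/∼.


X/∼ = {[x1=x2], [x3]}; |τ_Q| = 2.

Equivalence classes: [x1=x2], [x3].
Quotient map π: X → X/∼ sends x1 ↦ [x1=x2], x2 ↦ [x1=x2], x3 ↦ [x3].
For each subset V ⊆ X/∼, compute π^{-1}(V) ⊆ X and check whether π^{-1}(V) ∈ τ. V is open in τ_Q iff π^{-1}(V) ∈ τ.
  V = {}: π^{-1}(V) = ∅ ∈ τ ✓.
  V = {[x1=x2]}: π^{-1}(V) = {x1, x2} ∉ τ ✗.
  V = {[x3]}: π^{-1}(V) = {x3} ∉ τ ✗.
  V = {[x1=x2], [x3]}: π^{-1}(V) = {x1, x2, x3} ∈ τ ✓.
Open sets in the quotient: τ_Q = {{}, {[x1=x2], [x3]}} (2 elements).


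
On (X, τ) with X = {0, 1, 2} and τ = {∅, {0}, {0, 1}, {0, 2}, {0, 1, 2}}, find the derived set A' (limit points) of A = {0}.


A' = {1, 2}

For each x ∈ X, list the open sets U ∈ τ with x ∈ U, then check whether U ∩ (A ∖ {x}) ≠ ∅ for every such U.
  x = 0: open {0} ∋ x has {0} ∩ (A ∖ {0}) = ∅, so x is NOT a limit point.
  x = 1: opens ∋ x are {0, 1}, {0, 1, 2}; each meets A ∖ {1}, so x IS a limit point.
  x = 2: opens ∋ x are {0, 2}, {0, 1, 2}; each meets A ∖ {2}, so x IS a limit point.
Collecting: A' = {1, 2}.


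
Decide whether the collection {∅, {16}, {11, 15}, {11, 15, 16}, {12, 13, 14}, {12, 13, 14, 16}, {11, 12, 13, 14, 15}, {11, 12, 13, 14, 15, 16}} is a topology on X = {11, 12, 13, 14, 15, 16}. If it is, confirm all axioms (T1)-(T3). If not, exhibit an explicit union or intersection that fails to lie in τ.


τ IS a topology on X.

Axiom (T1): ∅ ∈ τ? Yes; X ∈ τ? Yes.
Axiom (T2/T3): check pairwise unions and intersections of members of τ.
All pairwise intersections and unions checked — each lies in τ. Therefore τ satisfies (T1), (T2), (T3): it IS a topology on X.


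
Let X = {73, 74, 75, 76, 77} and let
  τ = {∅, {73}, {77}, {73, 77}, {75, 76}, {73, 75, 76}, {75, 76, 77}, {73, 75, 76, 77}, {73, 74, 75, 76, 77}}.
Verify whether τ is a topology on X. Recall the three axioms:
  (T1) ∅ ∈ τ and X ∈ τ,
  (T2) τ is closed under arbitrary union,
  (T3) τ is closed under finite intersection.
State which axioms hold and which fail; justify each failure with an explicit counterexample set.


τ IS a topology on X.

Axiom (T1): ∅ ∈ τ? Yes; X ∈ τ? Yes.
Axiom (T2/T3): check pairwise unions and intersections of members of τ.
All pairwise intersections and unions checked — each lies in τ. Therefore τ satisfies (T1), (T2), (T3): it IS a topology on X.


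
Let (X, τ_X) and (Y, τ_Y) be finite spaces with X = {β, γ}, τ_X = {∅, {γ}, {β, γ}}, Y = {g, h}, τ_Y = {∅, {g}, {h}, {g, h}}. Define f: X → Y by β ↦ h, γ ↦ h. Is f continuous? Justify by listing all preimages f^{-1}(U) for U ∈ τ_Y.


f IS continuous.

Compute f^{-1}(U) for each U ∈ τ_Y:
  U = ∅: f^{-1}(U) = ∅ ∈ τ_X ✓.
  U = {g}: f^{-1}(U) = ∅ ∈ τ_X ✓.
  U = {h}: f^{-1}(U) = {β, γ} ∈ τ_X ✓.
  U = {g, h}: f^{-1}(U) = {β, γ} ∈ τ_X ✓.
Every preimage lies in τ_X, so f IS continuous.


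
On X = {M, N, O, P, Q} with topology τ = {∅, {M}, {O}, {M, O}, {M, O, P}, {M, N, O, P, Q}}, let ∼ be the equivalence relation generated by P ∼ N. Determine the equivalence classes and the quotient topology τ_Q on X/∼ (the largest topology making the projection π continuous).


X/∼ = {[M], [N=P], [O], [Q]}; |τ_Q| = 5.

Equivalence classes: [M], [N=P], [O], [Q].
Quotient map π: X → X/∼ sends M ↦ [M], N ↦ [N=P], O ↦ [O], P ↦ [N=P], Q ↦ [Q].
For each subset V ⊆ X/∼, compute π^{-1}(V) ⊆ X and check whether π^{-1}(V) ∈ τ. V is open in τ_Q iff π^{-1}(V) ∈ τ.
  V = {}: π^{-1}(V) = ∅ ∈ τ ✓.
  V = {[M]}: π^{-1}(V) = {M} ∈ τ ✓.
  V = {[N=P]}: π^{-1}(V) = {N, P} ∉ τ ✗.
  V = {[M], [N=P]}: π^{-1}(V) = {M, N, P} ∉ τ ✗.
  V = {[O]}: π^{-1}(V) = {O} ∈ τ ✓.
  V = {[M], [O]}: π^{-1}(V) = {M, O} ∈ τ ✓.
  V = {[N=P], [O]}: π^{-1}(V) = {N, O, P} ∉ τ ✗.
  V = {[M], [N=P], [O]}: π^{-1}(V) = {M, N, O, P} ∉ τ ✗.
  V = {[Q]}: π^{-1}(V) = {Q} ∉ τ ✗.
  V = {[M], [Q]}: π^{-1}(V) = {M, Q} ∉ τ ✗.
  V = {[N=P], [Q]}: π^{-1}(V) = {N, P, Q} ∉ τ ✗.
  V = {[M], [N=P], [Q]}: π^{-1}(V) = {M, N, P, Q} ∉ τ ✗.
  V = {[O], [Q]}: π^{-1}(V) = {O, Q} ∉ τ ✗.
  V = {[M], [O], [Q]}: π^{-1}(V) = {M, O, Q} ∉ τ ✗.
  V = {[N=P], [O], [Q]}: π^{-1}(V) = {N, O, P, Q} ∉ τ ✗.
  V = {[M], [N=P], [O], [Q]}: π^{-1}(V) = {M, N, O, P, Q} ∈ τ ✓.
Open sets in the quotient: τ_Q = {{}, {[M]}, {[O]}, {[M], [O]}, {[M], [N=P], [O], [Q]}} (5 elements).


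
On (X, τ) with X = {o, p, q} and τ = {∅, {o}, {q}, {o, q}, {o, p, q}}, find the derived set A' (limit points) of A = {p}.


A' = ∅

For each x ∈ X, list the open sets U ∈ τ with x ∈ U, then check whether U ∩ (A ∖ {x}) ≠ ∅ for every such U.
  x = o: open {o} ∋ x has {o} ∩ (A ∖ {o}) = ∅, so x is NOT a limit point.
  x = p: open {o, p, q} ∋ x has {o, p, q} ∩ (A ∖ {p}) = ∅, so x is NOT a limit point.
  x = q: open {q} ∋ x has {q} ∩ (A ∖ {q}) = ∅, so x is NOT a limit point.
Collecting: A' = ∅.


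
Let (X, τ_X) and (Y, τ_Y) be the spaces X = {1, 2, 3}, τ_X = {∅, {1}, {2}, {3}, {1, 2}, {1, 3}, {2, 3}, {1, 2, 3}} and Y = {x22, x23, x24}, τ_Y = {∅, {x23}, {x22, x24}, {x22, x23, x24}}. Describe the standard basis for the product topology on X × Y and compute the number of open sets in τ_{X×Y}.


Basis B = {∅ × ∅, {1} × {x23}, {2} × {x23}, {3} × {x23}, {1} × {x22, x24}, {1, 2} × {x23}, {1, 3} × {x23}, {2} × {x22, x24}, {2, 3} × {x23}, {3} × {x22, x24}, {1} × {x22, x23, x24}, {1, 2, 3} × {x23}, {2} × {x22, x23, x24}, {3} × {x22, x23, x24}, {1, 2} × {x22, x24}, {1, 3} × {x22, x24}, {2, 3} × {x22, x24}, {1, 2} × {x22, x23, x24}, {1, 3} × {x22, x23, x24}, {1, 2, 3} × {x22, x24}, {2, 3} × {x22, x23, x24}, {1, 2, 3} × {x22, x23, x24}}; |τ_{X×Y}| = 64.

Enumerate products U × V with U ∈ τ_X, V ∈ τ_Y (deduplicated):
  ∅ × ∅ = {} (∅)
  {1} × {x23} = {(1,x23)}
  {2} × {x23} = {(2,x23)}
  {3} × {x23} = {(3,x23)}
  {1} × {x22, x24} = {(1,x22), (1,x24)}
  {1, 2} × {x23} = {(1,x23), (2,x23)}
  {1, 3} × {x23} = {(1,x23), (3,x23)}
  {2} × {x22, x24} = {(2,x22), (2,x24)}
  {2, 3} × {x23} = {(2,x23), (3,x23)}
  {3} × {x22, x24} = {(3,x22), (3,x24)}
  {1} × {x22, x23, x24} = {(1,x22), (1,x23), (1,x24)}
  {1, 2, 3} × {x23} = {(1,x23), (2,x23), (3,x23)}
  {2} × {x22, x23, x24} = {(2,x22), (2,x23), (2,x24)}
  {3} × {x22, x23, x24} = {(3,x22), (3,x23), (3,x24)}
  {1, 2} × {x22, x24} = {(1,x22), (1,x24), (2,x22), (2,x24)}
  {1, 3} × {x22, x24} = {(1,x22), (1,x24), (3,x22), (3,x24)}
  {2, 3} × {x22, x24} = {(2,x22), (2,x24), (3,x22), (3,x24)}
  {1, 2} × {x22, x23, x24} = {(1,x22), (1,x23), (1,x24), (2,x22), (2,x23), (2,x24)}
  {1, 3} × {x22, x23, x24} = {(1,x22), (1,x23), (1,x24), (3,x22), (3,x23), (3,x24)}
  {1, 2, 3} × {x22, x24} = {(1,x22), (1,x24), (2,x22), (2,x24), (3,x22), (3,x24)}
  {2, 3} × {x22, x23, x24} = {(2,x22), (2,x23), (2,x24), (3,x22), (3,x23), (3,x24)}
  {1, 2, 3} × {x22, x23, x24} = {(1,x22), (1,x23), (1,x24), (2,x22), (2,x23), (2,x24), (3,x22), (3,x23), (3,x24)}
These 22 distinct sets form the basis B.
Close under arbitrary unions to get τ_{X×Y}; counting gives |τ_{X×Y}| = 64.


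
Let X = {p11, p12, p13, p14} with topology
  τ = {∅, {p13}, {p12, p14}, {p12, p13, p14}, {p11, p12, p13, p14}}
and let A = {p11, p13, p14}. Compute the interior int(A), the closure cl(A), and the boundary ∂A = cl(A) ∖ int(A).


int(A) = {p13}, cl(A) = {p11, p12, p13, p14}, ∂A = {p11, p12, p14}.

Closed sets in (X, τ) are complements of opens:
  closed(X, τ) = {∅, {p11}, {p11, p13}, {p11, p12, p14}, {p11, p12, p13, p14}}.
int(A) = ⋃ {U ∈ τ : U ⊆ A}. Opens contained in A: ∅, {p13}.
Taking the union of these: int(A) = {p13}.
cl(A) = ⋂ {C closed : A ⊆ C}. Closed sets containing A: {p11, p12, p13, p14}.
Intersecting these: cl(A) = {p11, p12, p13, p14}.
∂A = cl(A) ∖ int(A) = {p11, p12, p13, p14} ∖ {p13} = {p11, p12, p14}.


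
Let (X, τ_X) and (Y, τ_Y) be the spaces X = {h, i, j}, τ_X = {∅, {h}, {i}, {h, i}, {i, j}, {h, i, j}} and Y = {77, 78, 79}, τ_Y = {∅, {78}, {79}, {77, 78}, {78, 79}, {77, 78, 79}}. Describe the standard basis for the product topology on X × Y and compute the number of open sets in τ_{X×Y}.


Basis B = {∅ × ∅, {h} × {78}, {h} × {79}, {i} × {78}, {i} × {79}, {h} × {77, 78}, {h} × {78, 79}, {h, i} × {78}, {h, i} × {79}, {i} × {77, 78}, {i} × {78, 79}, {i, j} × {78}, {i, j} × {79}, {h} × {77, 78, 79}, {h, i, j} × {78}, {h, i, j} × {79}, {i} × {77, 78, 79}, {h, i} × {77, 78}, {h, i} × {78, 79}, {i, j} × {77, 78}, {i, j} × {78, 79}, {h, i} × {77, 78, 79}, {h, i, j} × {77, 78}, {h, i, j} × {78, 79}, {i, j} × {77, 78, 79}, {h, i, j} × {77, 78, 79}}; |τ_{X×Y}| = 108.

Enumerate products U × V with U ∈ τ_X, V ∈ τ_Y (deduplicated):
  ∅ × ∅ = {} (∅)
  {h} × {78} = {(h,78)}
  {h} × {79} = {(h,79)}
  {i} × {78} = {(i,78)}
  {i} × {79} = {(i,79)}
  {h} × {77, 78} = {(h,77), (h,78)}
  {h} × {78, 79} = {(h,78), (h,79)}
  {h, i} × {78} = {(h,78), (i,78)}
  {h, i} × {79} = {(h,79), (i,79)}
  {i} × {77, 78} = {(i,77), (i,78)}
  {i} × {78, 79} = {(i,78), (i,79)}
  {i, j} × {78} = {(i,78), (j,78)}
  {i, j} × {79} = {(i,79), (j,79)}
  {h} × {77, 78, 79} = {(h,77), (h,78), (h,79)}
  {h, i, j} × {78} = {(h,78), (i,78), (j,78)}
  {h, i, j} × {79} = {(h,79), (i,79), (j,79)}
  {i} × {77, 78, 79} = {(i,77), (i,78), (i,79)}
  {h, i} × {77, 78} = {(h,77), (h,78), (i,77), (i,78)}
  {h, i} × {78, 79} = {(h,78), (h,79), (i,78), (i,79)}
  {i, j} × {77, 78} = {(i,77), (i,78), (j,77), (j,78)}
  {i, j} × {78, 79} = {(i,78), (i,79), (j,78), (j,79)}
  {h, i} × {77, 78, 79} = {(h,77), (h,78), (h,79), (i,77), (i,78), (i,79)}
  {h, i, j} × {77, 78} = {(h,77), (h,78), (i,77), (i,78), (j,77), (j,78)}
  {h, i, j} × {78, 79} = {(h,78), (h,79), (i,78), (i,79), (j,78), (j,79)}
  {i, j} × {77, 78, 79} = {(i,77), (i,78), (i,79), (j,77), (j,78), (j,79)}
  {h, i, j} × {77, 78, 79} = {(h,77), (h,78), (h,79), (i,77), (i,78), (i,79), (j,77), (j,78), (j,79)}
These 26 distinct sets form the basis B.
Close under arbitrary unions to get τ_{X×Y}; counting gives |τ_{X×Y}| = 108.


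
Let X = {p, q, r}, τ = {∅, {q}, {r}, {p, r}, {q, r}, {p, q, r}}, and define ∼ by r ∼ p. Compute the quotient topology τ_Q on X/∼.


X/∼ = {[p=r], [q]}; |τ_Q| = 4.

Equivalence classes: [p=r], [q].
Quotient map π: X → X/∼ sends p ↦ [p=r], q ↦ [q], r ↦ [p=r].
For each subset V ⊆ X/∼, compute π^{-1}(V) ⊆ X and check whether π^{-1}(V) ∈ τ. V is open in τ_Q iff π^{-1}(V) ∈ τ.
  V = {}: π^{-1}(V) = ∅ ∈ τ ✓.
  V = {[p=r]}: π^{-1}(V) = {p, r} ∈ τ ✓.
  V = {[q]}: π^{-1}(V) = {q} ∈ τ ✓.
  V = {[p=r], [q]}: π^{-1}(V) = {p, q, r} ∈ τ ✓.
Open sets in the quotient: τ_Q = {{}, {[p=r]}, {[q]}, {[p=r], [q]}} (4 elements).


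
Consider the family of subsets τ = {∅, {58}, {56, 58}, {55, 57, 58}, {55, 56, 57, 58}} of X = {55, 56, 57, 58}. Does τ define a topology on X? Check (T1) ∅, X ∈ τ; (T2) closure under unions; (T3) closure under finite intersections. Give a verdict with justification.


τ IS a topology on X.

Axiom (T1): ∅ ∈ τ? Yes; X ∈ τ? Yes.
Axiom (T2/T3): check pairwise unions and intersections of members of τ.
All pairwise intersections and unions checked — each lies in τ. Therefore τ satisfies (T1), (T2), (T3): it IS a topology on X.


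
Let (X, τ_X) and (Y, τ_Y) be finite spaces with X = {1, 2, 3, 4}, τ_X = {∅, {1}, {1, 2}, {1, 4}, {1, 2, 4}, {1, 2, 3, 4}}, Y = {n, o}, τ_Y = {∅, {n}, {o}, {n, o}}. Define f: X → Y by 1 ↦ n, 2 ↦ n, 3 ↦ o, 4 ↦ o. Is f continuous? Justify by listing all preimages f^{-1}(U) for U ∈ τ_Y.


f is NOT continuous.

Compute f^{-1}(U) for each U ∈ τ_Y:
  U = ∅: f^{-1}(U) = ∅ ∈ τ_X ✓.
  U = {n}: f^{-1}(U) = {1, 2} ∈ τ_X ✓.
  U = {o}: f^{-1}(U) = {3, 4} ∉ τ_X ✗.
  U = {n, o}: f^{-1}(U) = {1, 2, 3, 4} ∈ τ_X ✓.
Found U = {o} with f^{-1}(U) = {3, 4} not in τ_X. Therefore f is NOT continuous.


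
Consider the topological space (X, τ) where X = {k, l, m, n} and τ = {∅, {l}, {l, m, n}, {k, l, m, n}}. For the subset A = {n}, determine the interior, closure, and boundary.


int(A) = ∅, cl(A) = {k, m, n}, ∂A = {k, m, n}.

Closed sets in (X, τ) are complements of opens:
  closed(X, τ) = {∅, {k}, {k, m, n}, {k, l, m, n}}.
int(A) = ⋃ {U ∈ τ : U ⊆ A}. Opens contained in A: ∅.
Taking the union of these: int(A) = ∅.
cl(A) = ⋂ {C closed : A ⊆ C}. Closed sets containing A: {k, m, n}, {k, l, m, n}.
Intersecting these: cl(A) = {k, m, n}.
∂A = cl(A) ∖ int(A) = {k, m, n} ∖ ∅ = {k, m, n}.


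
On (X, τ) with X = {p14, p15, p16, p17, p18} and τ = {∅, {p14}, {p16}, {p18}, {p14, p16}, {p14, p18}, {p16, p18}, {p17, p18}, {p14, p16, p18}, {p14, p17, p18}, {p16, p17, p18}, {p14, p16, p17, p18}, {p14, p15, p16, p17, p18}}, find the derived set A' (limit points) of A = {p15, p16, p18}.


A' = {p15, p17}

For each x ∈ X, list the open sets U ∈ τ with x ∈ U, then check whether U ∩ (A ∖ {x}) ≠ ∅ for every such U.
  x = p14: open {p14} ∋ x has {p14} ∩ (A ∖ {p14}) = ∅, so x is NOT a limit point.
  x = p15: opens ∋ x are {p14, p15, p16, p17, p18}; each meets A ∖ {p15}, so x IS a limit point.
  x = p16: open {p16} ∋ x has {p16} ∩ (A ∖ {p16}) = ∅, so x is NOT a limit point.
  x = p17: opens ∋ x are {p17, p18}, {p14, p17, p18}, {p16, p17, p18}, {p14, p16, p17, p18}, {p14, p15, p16, p17, p18}; each meets A ∖ {p17}, so x IS a limit point.
  x = p18: open {p18} ∋ x has {p18} ∩ (A ∖ {p18}) = ∅, so x is NOT a limit point.
Collecting: A' = {p15, p17}.


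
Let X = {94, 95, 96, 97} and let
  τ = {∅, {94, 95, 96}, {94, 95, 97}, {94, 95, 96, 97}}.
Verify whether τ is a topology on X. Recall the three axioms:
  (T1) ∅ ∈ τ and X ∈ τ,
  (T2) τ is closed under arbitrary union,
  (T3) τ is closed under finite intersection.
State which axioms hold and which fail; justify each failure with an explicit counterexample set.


τ is NOT a topology on X.

Axiom (T1): ∅ ∈ τ? Yes; X ∈ τ? Yes.
Axiom (T2/T3): check pairwise unions and intersections of members of τ.
Counterexample for (T3): {94, 95, 96} ∩ {94, 95, 97} = {94, 95} ∉ τ. Therefore τ is NOT a topology.


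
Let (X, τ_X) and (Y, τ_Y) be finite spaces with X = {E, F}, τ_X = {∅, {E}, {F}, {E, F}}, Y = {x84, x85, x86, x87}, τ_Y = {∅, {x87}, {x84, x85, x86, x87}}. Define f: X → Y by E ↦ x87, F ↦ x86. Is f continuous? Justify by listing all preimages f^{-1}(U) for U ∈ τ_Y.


f IS continuous.

Compute f^{-1}(U) for each U ∈ τ_Y:
  U = ∅: f^{-1}(U) = ∅ ∈ τ_X ✓.
  U = {x87}: f^{-1}(U) = {E} ∈ τ_X ✓.
  U = {x84, x85, x86, x87}: f^{-1}(U) = {E, F} ∈ τ_X ✓.
Every preimage lies in τ_X, so f IS continuous.


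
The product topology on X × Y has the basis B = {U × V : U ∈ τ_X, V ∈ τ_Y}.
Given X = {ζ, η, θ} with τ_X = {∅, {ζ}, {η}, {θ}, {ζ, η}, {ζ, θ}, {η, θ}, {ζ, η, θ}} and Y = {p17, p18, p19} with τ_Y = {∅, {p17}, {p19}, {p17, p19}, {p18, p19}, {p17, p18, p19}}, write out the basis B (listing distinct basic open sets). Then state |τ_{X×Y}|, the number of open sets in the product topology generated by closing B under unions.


Basis B = {∅ × ∅, {ζ} × {p17}, {ζ} × {p19}, {η} × {p17}, {η} × {p19}, {θ} × {p17}, {θ} × {p19}, {ζ} × {p17, p19}, {ζ, η} × {p17}, {ζ, θ} × {p17}, {ζ} × {p18, p19}, {ζ, η} × {p19}, {ζ, θ} × {p19}, {η} × {p17, p19}, {η, θ} × {p17}, {η} × {p18, p19}, {η, θ} × {p19}, {θ} × {p17, p19}, {θ} × {p18, p19}, {ζ} × {p17, p18, p19}, {ζ, η, θ} × {p17}, {ζ, η, θ} × {p19}, {η} × {p17, p18, p19}, {θ} × {p17, p18, p19}, {ζ, η} × {p17, p19}, {ζ, θ} × {p17, p19}, {ζ, η} × {p18, p19}, {ζ, θ} × {p18, p19}, {η, θ} × {p17, p19}, {η, θ} × {p18, p19}, {ζ, η} × {p17, p18, p19}, {ζ, θ} × {p17, p18, p19}, {ζ, η, θ} × {p17, p19}, {ζ, η, θ} × {p18, p19}, {η, θ} × {p17, p18, p19}, {ζ, η, θ} × {p17, p18, p19}}; |τ_{X×Y}| = 216.

Enumerate products U × V with U ∈ τ_X, V ∈ τ_Y (deduplicated):
  ∅ × ∅ = {} (∅)
  {ζ} × {p17} = {(ζ,p17)}
  {ζ} × {p19} = {(ζ,p19)}
  {η} × {p17} = {(η,p17)}
  {η} × {p19} = {(η,p19)}
  {θ} × {p17} = {(θ,p17)}
  {θ} × {p19} = {(θ,p19)}
  {ζ} × {p17, p19} = {(ζ,p17), (ζ,p19)}
  {ζ, η} × {p17} = {(ζ,p17), (η,p17)}
  {ζ, θ} × {p17} = {(ζ,p17), (θ,p17)}
  {ζ} × {p18, p19} = {(ζ,p18), (ζ,p19)}
  {ζ, η} × {p19} = {(ζ,p19), (η,p19)}
  {ζ, θ} × {p19} = {(ζ,p19), (θ,p19)}
  {η} × {p17, p19} = {(η,p17), (η,p19)}
  {η, θ} × {p17} = {(η,p17), (θ,p17)}
  {η} × {p18, p19} = {(η,p18), (η,p19)}
  {η, θ} × {p19} = {(η,p19), (θ,p19)}
  {θ} × {p17, p19} = {(θ,p17), (θ,p19)}
  {θ} × {p18, p19} = {(θ,p18), (θ,p19)}
  {ζ} × {p17, p18, p19} = {(ζ,p17), (ζ,p18), (ζ,p19)}
  {ζ, η, θ} × {p17} = {(ζ,p17), (η,p17), (θ,p17)}
  {ζ, η, θ} × {p19} = {(ζ,p19), (η,p19), (θ,p19)}
  {η} × {p17, p18, p19} = {(η,p17), (η,p18), (η,p19)}
  {θ} × {p17, p18, p19} = {(θ,p17), (θ,p18), (θ,p19)}
  {ζ, η} × {p17, p19} = {(ζ,p17), (ζ,p19), (η,p17), (η,p19)}
  {ζ, θ} × {p17, p19} = {(ζ,p17), (ζ,p19), (θ,p17), (θ,p19)}
  {ζ, η} × {p18, p19} = {(ζ,p18), (ζ,p19), (η,p18), (η,p19)}
  {ζ, θ} × {p18, p19} = {(ζ,p18), (ζ,p19), (θ,p18), (θ,p19)}
  {η, θ} × {p17, p19} = {(η,p17), (η,p19), (θ,p17), (θ,p19)}
  {η, θ} × {p18, p19} = {(η,p18), (η,p19), (θ,p18), (θ,p19)}
  {ζ, η} × {p17, p18, p19} = {(ζ,p17), (ζ,p18), (ζ,p19), (η,p17), (η,p18), (η,p19)}
  {ζ, θ} × {p17, p18, p19} = {(ζ,p17), (ζ,p18), (ζ,p19), (θ,p17), (θ,p18), (θ,p19)}
  {ζ, η, θ} × {p17, p19} = {(ζ,p17), (ζ,p19), (η,p17), (η,p19), (θ,p17), (θ,p19)}
  {ζ, η, θ} × {p18, p19} = {(ζ,p18), (ζ,p19), (η,p18), (η,p19), (θ,p18), (θ,p19)}
  {η, θ} × {p17, p18, p19} = {(η,p17), (η,p18), (η,p19), (θ,p17), (θ,p18), (θ,p19)}
  {ζ, η, θ} × {p17, p18, p19} = {(ζ,p17), (ζ,p18), (ζ,p19), (η,p17), (η,p18), (η,p19), (θ,p17), (θ,p18), (θ,p19)}
These 36 distinct sets form the basis B.
Close under arbitrary unions to get τ_{X×Y}; counting gives |τ_{X×Y}| = 216.


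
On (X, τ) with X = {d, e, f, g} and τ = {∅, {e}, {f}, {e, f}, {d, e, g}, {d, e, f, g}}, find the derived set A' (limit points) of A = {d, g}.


A' = {d, g}

For each x ∈ X, list the open sets U ∈ τ with x ∈ U, then check whether U ∩ (A ∖ {x}) ≠ ∅ for every such U.
  x = d: opens ∋ x are {d, e, g}, {d, e, f, g}; each meets A ∖ {d}, so x IS a limit point.
  x = e: open {e} ∋ x has {e} ∩ (A ∖ {e}) = ∅, so x is NOT a limit point.
  x = f: open {f} ∋ x has {f} ∩ (A ∖ {f}) = ∅, so x is NOT a limit point.
  x = g: opens ∋ x are {d, e, g}, {d, e, f, g}; each meets A ∖ {g}, so x IS a limit point.
Collecting: A' = {d, g}.


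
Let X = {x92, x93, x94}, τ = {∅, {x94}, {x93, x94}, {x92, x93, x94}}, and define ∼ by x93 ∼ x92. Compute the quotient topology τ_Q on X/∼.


X/∼ = {[x92=x93], [x94]}; |τ_Q| = 3.

Equivalence classes: [x92=x93], [x94].
Quotient map π: X → X/∼ sends x92 ↦ [x92=x93], x93 ↦ [x92=x93], x94 ↦ [x94].
For each subset V ⊆ X/∼, compute π^{-1}(V) ⊆ X and check whether π^{-1}(V) ∈ τ. V is open in τ_Q iff π^{-1}(V) ∈ τ.
  V = {}: π^{-1}(V) = ∅ ∈ τ ✓.
  V = {[x92=x93]}: π^{-1}(V) = {x92, x93} ∉ τ ✗.
  V = {[x94]}: π^{-1}(V) = {x94} ∈ τ ✓.
  V = {[x92=x93], [x94]}: π^{-1}(V) = {x92, x93, x94} ∈ τ ✓.
Open sets in the quotient: τ_Q = {{}, {[x94]}, {[x92=x93], [x94]}} (3 elements).


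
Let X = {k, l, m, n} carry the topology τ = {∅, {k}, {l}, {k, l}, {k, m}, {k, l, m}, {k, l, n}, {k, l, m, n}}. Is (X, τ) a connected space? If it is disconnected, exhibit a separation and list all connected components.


(X, τ) is connected.

Find clopen sets (U ∈ τ with X ∖ U ∈ τ):
  U = ∅, X ∖ U = {k, l, m, n} — both open, so U is clopen.
  U = {k, l, m, n}, X ∖ U = ∅ — both open, so U is clopen.
Only trivial clopens (∅ and X) exist, so (X, τ) is connected.
Compute connected components by grouping points that agree on all clopens:
  component: {k, l, m, n}


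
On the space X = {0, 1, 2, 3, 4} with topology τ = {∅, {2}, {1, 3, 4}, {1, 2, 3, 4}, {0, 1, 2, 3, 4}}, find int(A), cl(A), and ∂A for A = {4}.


int(A) = ∅, cl(A) = {0, 1, 3, 4}, ∂A = {0, 1, 3, 4}.

Closed sets in (X, τ) are complements of opens:
  closed(X, τ) = {∅, {0}, {0, 2}, {0, 1, 3, 4}, {0, 1, 2, 3, 4}}.
int(A) = ⋃ {U ∈ τ : U ⊆ A}. Opens contained in A: ∅.
Taking the union of these: int(A) = ∅.
cl(A) = ⋂ {C closed : A ⊆ C}. Closed sets containing A: {0, 1, 3, 4}, {0, 1, 2, 3, 4}.
Intersecting these: cl(A) = {0, 1, 3, 4}.
∂A = cl(A) ∖ int(A) = {0, 1, 3, 4} ∖ ∅ = {0, 1, 3, 4}.


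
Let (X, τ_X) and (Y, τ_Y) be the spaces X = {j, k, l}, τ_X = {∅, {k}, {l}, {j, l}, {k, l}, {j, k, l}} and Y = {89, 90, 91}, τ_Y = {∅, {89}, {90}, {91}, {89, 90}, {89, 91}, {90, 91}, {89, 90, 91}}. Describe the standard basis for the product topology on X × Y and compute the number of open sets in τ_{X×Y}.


Basis B = {∅ × ∅, {k} × {89}, {k} × {90}, {k} × {91}, {l} × {89}, {l} × {90}, {l} × {91}, {j, l} × {89}, {j, l} × {90}, {j, l} × {91}, {k} × {89, 90}, {k} × {89, 91}, {k, l} × {89}, {k} × {90, 91}, {k, l} × {90}, {k, l} × {91}, {l} × {89, 90}, {l} × {89, 91}, {l} × {90, 91}, {j, k, l} × {89}, {j, k, l} × {90}, {j, k, l} × {91}, {k} × {89, 90, 91}, {l} × {89, 90, 91}, {j, l} × {89, 90}, {j, l} × {89, 91}, {j, l} × {90, 91}, {k, l} × {89, 90}, {k, l} × {89, 91}, {k, l} × {90, 91}, {j, l} × {89, 90, 91}, {j, k, l} × {89, 90}, {j, k, l} × {89, 91}, {j, k, l} × {90, 91}, {k, l} × {89, 90, 91}, {j, k, l} × {89, 90, 91}}; |τ_{X×Y}| = 216.

Enumerate products U × V with U ∈ τ_X, V ∈ τ_Y (deduplicated):
  ∅ × ∅ = {} (∅)
  {k} × {89} = {(k,89)}
  {k} × {90} = {(k,90)}
  {k} × {91} = {(k,91)}
  {l} × {89} = {(l,89)}
  {l} × {90} = {(l,90)}
  {l} × {91} = {(l,91)}
  {j, l} × {89} = {(j,89), (l,89)}
  {j, l} × {90} = {(j,90), (l,90)}
  {j, l} × {91} = {(j,91), (l,91)}
  {k} × {89, 90} = {(k,89), (k,90)}
  {k} × {89, 91} = {(k,89), (k,91)}
  {k, l} × {89} = {(k,89), (l,89)}
  {k} × {90, 91} = {(k,90), (k,91)}
  {k, l} × {90} = {(k,90), (l,90)}
  {k, l} × {91} = {(k,91), (l,91)}
  {l} × {89, 90} = {(l,89), (l,90)}
  {l} × {89, 91} = {(l,89), (l,91)}
  {l} × {90, 91} = {(l,90), (l,91)}
  {j, k, l} × {89} = {(j,89), (k,89), (l,89)}
  {j, k, l} × {90} = {(j,90), (k,90), (l,90)}
  {j, k, l} × {91} = {(j,91), (k,91), (l,91)}
  {k} × {89, 90, 91} = {(k,89), (k,90), (k,91)}
  {l} × {89, 90, 91} = {(l,89), (l,90), (l,91)}
  {j, l} × {89, 90} = {(j,89), (j,90), (l,89), (l,90)}
  {j, l} × {89, 91} = {(j,89), (j,91), (l,89), (l,91)}
  {j, l} × {90, 91} = {(j,90), (j,91), (l,90), (l,91)}
  {k, l} × {89, 90} = {(k,89), (k,90), (l,89), (l,90)}
  {k, l} × {89, 91} = {(k,89), (k,91), (l,89), (l,91)}
  {k, l} × {90, 91} = {(k,90), (k,91), (l,90), (l,91)}
  {j, l} × {89, 90, 91} = {(j,89), (j,90), (j,91), (l,89), (l,90), (l,91)}
  {j, k, l} × {89, 90} = {(j,89), (j,90), (k,89), (k,90), (l,89), (l,90)}
  {j, k, l} × {89, 91} = {(j,89), (j,91), (k,89), (k,91), (l,89), (l,91)}
  {j, k, l} × {90, 91} = {(j,90), (j,91), (k,90), (k,91), (l,90), (l,91)}
  {k, l} × {89, 90, 91} = {(k,89), (k,90), (k,91), (l,89), (l,90), (l,91)}
  {j, k, l} × {89, 90, 91} = {(j,89), (j,90), (j,91), (k,89), (k,90), (k,91), (l,89), (l,90), (l,91)}
These 36 distinct sets form the basis B.
Close under arbitrary unions to get τ_{X×Y}; counting gives |τ_{X×Y}| = 216.


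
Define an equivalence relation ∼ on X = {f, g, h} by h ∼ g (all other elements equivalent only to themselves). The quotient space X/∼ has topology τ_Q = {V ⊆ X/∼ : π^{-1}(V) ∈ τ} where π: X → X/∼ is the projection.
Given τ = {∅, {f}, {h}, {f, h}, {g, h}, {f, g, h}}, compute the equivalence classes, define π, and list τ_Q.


X/∼ = {[f], [g=h]}; |τ_Q| = 4.

Equivalence classes: [f], [g=h].
Quotient map π: X → X/∼ sends f ↦ [f], g ↦ [g=h], h ↦ [g=h].
For each subset V ⊆ X/∼, compute π^{-1}(V) ⊆ X and check whether π^{-1}(V) ∈ τ. V is open in τ_Q iff π^{-1}(V) ∈ τ.
  V = {}: π^{-1}(V) = ∅ ∈ τ ✓.
  V = {[f]}: π^{-1}(V) = {f} ∈ τ ✓.
  V = {[g=h]}: π^{-1}(V) = {g, h} ∈ τ ✓.
  V = {[f], [g=h]}: π^{-1}(V) = {f, g, h} ∈ τ ✓.
Open sets in the quotient: τ_Q = {{}, {[f]}, {[g=h]}, {[f], [g=h]}} (4 elements).


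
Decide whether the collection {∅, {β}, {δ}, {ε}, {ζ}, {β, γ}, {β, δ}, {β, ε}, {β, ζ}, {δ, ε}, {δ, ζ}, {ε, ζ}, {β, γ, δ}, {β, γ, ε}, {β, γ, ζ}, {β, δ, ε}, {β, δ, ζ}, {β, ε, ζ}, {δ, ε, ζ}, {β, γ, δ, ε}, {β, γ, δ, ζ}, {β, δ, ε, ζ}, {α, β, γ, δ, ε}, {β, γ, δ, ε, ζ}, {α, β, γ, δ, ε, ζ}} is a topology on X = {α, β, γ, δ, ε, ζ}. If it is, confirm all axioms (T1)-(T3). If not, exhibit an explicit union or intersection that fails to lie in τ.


τ is NOT a topology on X.

Axiom (T1): ∅ ∈ τ? Yes; X ∈ τ? Yes.
Axiom (T2/T3): check pairwise unions and intersections of members of τ.
Counterexample for (T2): {ε} ∪ {β, γ, ζ} = {β, γ, ε, ζ} ∉ τ. Therefore τ is NOT a topology.


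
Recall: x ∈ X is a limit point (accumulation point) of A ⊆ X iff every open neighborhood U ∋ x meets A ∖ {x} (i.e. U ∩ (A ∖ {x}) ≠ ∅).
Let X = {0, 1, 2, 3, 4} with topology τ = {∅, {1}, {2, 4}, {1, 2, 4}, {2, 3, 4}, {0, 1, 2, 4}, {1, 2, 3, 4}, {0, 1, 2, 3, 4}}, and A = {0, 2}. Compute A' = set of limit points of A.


A' = {0, 3, 4}

For each x ∈ X, list the open sets U ∈ τ with x ∈ U, then check whether U ∩ (A ∖ {x}) ≠ ∅ for every such U.
  x = 0: opens ∋ x are {0, 1, 2, 4}, {0, 1, 2, 3, 4}; each meets A ∖ {0}, so x IS a limit point.
  x = 1: open {1} ∋ x has {1} ∩ (A ∖ {1}) = ∅, so x is NOT a limit point.
  x = 2: open {2, 4} ∋ x has {2, 4} ∩ (A ∖ {2}) = ∅, so x is NOT a limit point.
  x = 3: opens ∋ x are {2, 3, 4}, {1, 2, 3, 4}, {0, 1, 2, 3, 4}; each meets A ∖ {3}, so x IS a limit point.
  x = 4: opens ∋ x are {2, 4}, {1, 2, 4}, {2, 3, 4}, {0, 1, 2, 4}, {1, 2, 3, 4}, {0, 1, 2, 3, 4}; each meets A ∖ {4}, so x IS a limit point.
Collecting: A' = {0, 3, 4}.


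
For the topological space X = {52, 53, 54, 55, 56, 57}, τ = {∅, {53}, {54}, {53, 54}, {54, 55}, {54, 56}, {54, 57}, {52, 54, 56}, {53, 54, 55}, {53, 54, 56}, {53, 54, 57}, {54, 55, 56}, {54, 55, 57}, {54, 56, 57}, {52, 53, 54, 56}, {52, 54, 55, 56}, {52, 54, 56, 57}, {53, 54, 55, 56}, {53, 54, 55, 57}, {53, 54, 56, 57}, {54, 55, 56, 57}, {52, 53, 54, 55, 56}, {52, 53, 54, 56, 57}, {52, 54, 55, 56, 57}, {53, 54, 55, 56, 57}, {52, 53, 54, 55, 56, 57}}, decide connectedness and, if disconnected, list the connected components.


(X, τ) is disconnected; components = [{53}, {52, 54, 55, 56, 57}].

Find clopen sets (U ∈ τ with X ∖ U ∈ τ):
  U = ∅, X ∖ U = {52, 53, 54, 55, 56, 57} — both open, so U is clopen.
  U = {53}, X ∖ U = {52, 54, 55, 56, 57} — both open, so U is clopen.
  U = {52, 54, 55, 56, 57}, X ∖ U = {53} — both open, so U is clopen.
  U = {52, 53, 54, 55, 56, 57}, X ∖ U = ∅ — both open, so U is clopen.
Nontrivial clopen(s) exist: e.g. {53}. So (X, τ) is disconnected.
Compute connected components by grouping points that agree on all clopens:
  component: {53}
  component: {52, 54, 55, 56, 57}


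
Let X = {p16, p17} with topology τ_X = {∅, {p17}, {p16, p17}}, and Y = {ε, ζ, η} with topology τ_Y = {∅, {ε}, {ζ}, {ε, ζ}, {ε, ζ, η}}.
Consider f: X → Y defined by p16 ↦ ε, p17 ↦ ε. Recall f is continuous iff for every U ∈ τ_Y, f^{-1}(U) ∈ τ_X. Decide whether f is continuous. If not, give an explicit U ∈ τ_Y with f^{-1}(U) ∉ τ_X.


f IS continuous.

Compute f^{-1}(U) for each U ∈ τ_Y:
  U = ∅: f^{-1}(U) = ∅ ∈ τ_X ✓.
  U = {ε}: f^{-1}(U) = {p16, p17} ∈ τ_X ✓.
  U = {ζ}: f^{-1}(U) = ∅ ∈ τ_X ✓.
  U = {ε, ζ}: f^{-1}(U) = {p16, p17} ∈ τ_X ✓.
  U = {ε, ζ, η}: f^{-1}(U) = {p16, p17} ∈ τ_X ✓.
Every preimage lies in τ_X, so f IS continuous.
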